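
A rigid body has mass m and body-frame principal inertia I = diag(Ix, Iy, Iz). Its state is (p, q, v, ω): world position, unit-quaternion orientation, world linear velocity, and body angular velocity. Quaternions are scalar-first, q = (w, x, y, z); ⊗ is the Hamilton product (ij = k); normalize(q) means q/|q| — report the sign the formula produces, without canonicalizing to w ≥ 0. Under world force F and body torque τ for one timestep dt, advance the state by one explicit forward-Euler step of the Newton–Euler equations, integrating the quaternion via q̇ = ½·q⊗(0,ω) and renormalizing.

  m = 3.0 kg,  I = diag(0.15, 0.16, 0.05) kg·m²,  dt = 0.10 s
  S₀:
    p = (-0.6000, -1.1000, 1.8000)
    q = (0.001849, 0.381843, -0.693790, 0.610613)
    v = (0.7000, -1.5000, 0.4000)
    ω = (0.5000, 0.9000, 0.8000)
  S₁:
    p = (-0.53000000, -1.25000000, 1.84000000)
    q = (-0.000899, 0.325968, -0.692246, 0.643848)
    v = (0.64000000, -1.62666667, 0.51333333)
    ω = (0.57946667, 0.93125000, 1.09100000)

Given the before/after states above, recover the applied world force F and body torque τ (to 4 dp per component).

Δω = ω₁−ω₀ = (0.07946667, 0.03125000, 0.29100000)
precession coupling = (-0.0792, 0.0400, 0.0045)
applied torque τ = (0.0400, 0.0900, 0.1500)
v₁ − v₀ = (-0.06000000, -0.12666667, 0.11333333)
m·(v₁−v₀)/dt = (-1.8000, -3.8000, 3.4000)

F = (-1.8000, -3.8000, 3.4000)
τ = (0.0400, 0.0900, 0.1500)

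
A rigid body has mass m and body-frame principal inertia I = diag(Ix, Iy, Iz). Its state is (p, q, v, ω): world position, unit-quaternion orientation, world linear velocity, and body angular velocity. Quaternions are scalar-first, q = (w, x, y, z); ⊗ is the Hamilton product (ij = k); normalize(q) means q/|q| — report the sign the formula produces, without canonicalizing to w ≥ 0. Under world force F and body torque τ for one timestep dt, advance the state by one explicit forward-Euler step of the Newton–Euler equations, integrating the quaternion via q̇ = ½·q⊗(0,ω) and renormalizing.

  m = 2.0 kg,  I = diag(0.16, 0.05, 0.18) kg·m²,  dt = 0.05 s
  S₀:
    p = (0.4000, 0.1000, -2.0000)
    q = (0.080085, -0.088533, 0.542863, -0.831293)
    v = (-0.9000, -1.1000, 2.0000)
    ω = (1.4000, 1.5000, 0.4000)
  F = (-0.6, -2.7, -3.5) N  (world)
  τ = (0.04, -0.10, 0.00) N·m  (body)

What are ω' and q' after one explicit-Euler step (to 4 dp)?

α = I⁻¹(τ − ω×Iω) = (-0.2375, -1.7760, 1.2833)
ω + α·dt = (1.3881, 1.4112, 0.4642)
q⊗(0,ω) = (-0.3578311, 1.5762037, -1.0082695, -0.8607737)
updated quaternion q' = (0.0710, -0.0491, 0.5170, -0.8517)

ω' = (1.3881, 1.4112, 0.4642)
q' = (0.0710, -0.0491, 0.5170, -0.8517)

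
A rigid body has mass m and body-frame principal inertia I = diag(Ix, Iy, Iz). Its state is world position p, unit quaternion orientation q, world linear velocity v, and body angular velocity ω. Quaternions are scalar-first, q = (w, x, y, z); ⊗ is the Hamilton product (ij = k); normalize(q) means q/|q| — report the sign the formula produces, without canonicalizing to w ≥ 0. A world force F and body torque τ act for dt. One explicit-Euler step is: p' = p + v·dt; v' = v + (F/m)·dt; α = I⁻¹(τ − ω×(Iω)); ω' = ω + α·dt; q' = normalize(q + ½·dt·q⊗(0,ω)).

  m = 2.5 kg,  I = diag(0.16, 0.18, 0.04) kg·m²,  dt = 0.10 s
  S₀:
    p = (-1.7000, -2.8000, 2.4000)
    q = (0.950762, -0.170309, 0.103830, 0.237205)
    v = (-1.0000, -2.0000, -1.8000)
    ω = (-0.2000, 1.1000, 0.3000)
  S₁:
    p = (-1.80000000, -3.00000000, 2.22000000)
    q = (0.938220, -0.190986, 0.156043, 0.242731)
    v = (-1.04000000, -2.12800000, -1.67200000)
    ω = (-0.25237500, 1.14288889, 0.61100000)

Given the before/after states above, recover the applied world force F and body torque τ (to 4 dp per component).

Δv = v₁−v₀ = (-0.04000000, -0.12800000, 0.12800000)
m·(v₁−v₀)/dt = (-1.0000, -3.2000, 3.2000)
Δω = ω₁−ω₀ = (-0.05237500, 0.04288889, 0.31100000)
gyro term ω₀×Iω₀ = (-0.0462, -0.0072, -0.0044)
I·α + gyro = (-0.1300, 0.0700, 0.1200)

F = (-1.0000, -3.2000, 3.2000)
τ = (-0.1300, 0.0700, 0.1200)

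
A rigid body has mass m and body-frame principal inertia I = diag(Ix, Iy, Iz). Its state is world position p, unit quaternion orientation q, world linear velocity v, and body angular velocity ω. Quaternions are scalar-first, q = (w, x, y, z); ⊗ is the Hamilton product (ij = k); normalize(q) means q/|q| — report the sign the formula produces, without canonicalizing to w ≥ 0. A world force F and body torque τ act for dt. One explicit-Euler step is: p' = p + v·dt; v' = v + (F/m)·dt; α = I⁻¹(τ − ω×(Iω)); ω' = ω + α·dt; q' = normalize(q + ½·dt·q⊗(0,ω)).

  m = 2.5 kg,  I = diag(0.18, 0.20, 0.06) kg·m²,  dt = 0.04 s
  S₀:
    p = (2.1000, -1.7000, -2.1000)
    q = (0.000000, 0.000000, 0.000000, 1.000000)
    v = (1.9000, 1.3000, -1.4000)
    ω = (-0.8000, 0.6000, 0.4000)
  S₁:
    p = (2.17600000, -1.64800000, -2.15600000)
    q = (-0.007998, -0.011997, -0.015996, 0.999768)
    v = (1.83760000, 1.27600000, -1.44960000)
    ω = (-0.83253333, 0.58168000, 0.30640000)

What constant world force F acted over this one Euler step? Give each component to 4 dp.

F = (-3.9000, -1.5000, -3.1000)

Δv = v₁−v₀ = (-0.06240000, -0.02400000, -0.04960000)
m·(v₁−v₀)/dt = (-3.9000, -1.5000, -3.1000)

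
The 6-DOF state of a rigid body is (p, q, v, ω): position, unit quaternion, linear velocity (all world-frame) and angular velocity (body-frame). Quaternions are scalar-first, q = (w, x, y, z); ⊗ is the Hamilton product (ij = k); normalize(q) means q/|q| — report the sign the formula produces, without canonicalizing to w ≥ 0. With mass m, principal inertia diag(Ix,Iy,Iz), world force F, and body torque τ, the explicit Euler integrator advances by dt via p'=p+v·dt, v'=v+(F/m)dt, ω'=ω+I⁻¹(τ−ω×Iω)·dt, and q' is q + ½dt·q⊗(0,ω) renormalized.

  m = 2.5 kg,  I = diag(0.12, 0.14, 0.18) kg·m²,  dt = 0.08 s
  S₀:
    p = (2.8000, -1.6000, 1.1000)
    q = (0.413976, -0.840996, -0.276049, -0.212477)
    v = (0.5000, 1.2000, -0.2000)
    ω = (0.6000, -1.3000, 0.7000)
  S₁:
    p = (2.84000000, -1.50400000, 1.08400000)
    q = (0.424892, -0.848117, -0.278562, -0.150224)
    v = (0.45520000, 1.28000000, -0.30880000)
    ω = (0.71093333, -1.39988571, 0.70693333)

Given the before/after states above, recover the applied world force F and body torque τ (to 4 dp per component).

F = (-1.4000, 2.5000, -3.4000)
τ = (0.1300, -0.2000, 0.0000)

rate change Δω = (0.11093333, -0.09988571, 0.00693333)
ω₀×(Iω₀) = (-0.0364, -0.0252, -0.0156)
I·α + gyro = (0.1300, -0.2000, 0.0000)
Δv = v₁−v₀ = (-0.04480000, 0.08000000, -0.10880000)
m·(v₁−v₀)/dt = (-1.4000, 2.5000, -3.4000)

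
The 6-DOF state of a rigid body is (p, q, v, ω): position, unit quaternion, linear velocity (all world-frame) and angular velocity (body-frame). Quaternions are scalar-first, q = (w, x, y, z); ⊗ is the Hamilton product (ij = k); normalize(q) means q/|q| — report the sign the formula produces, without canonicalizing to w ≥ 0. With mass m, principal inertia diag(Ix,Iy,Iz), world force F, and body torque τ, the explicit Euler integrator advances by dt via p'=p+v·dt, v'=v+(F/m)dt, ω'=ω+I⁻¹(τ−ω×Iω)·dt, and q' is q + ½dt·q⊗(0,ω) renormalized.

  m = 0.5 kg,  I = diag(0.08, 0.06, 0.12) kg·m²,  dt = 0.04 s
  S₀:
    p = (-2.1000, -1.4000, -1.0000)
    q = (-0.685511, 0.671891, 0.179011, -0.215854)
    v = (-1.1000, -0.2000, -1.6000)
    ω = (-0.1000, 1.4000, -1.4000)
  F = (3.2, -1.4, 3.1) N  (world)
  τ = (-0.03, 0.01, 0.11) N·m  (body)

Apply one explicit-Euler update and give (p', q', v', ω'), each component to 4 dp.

p' = (-2.1440, -1.4080, -1.0640)
q' = (-0.6947, 0.6738, 0.1789, -0.1773)
v' = (-0.8440, -0.3120, -1.3520)
ω' = (-0.0562, 1.4104, -1.3643)

α = I⁻¹(τ − ω×Iω) = (1.0950, 0.2600, 0.8933)
ω + α·dt = (-0.0562, 1.4104, -1.3643)
2q̇ = q⊗(0,ω) = (-0.4856219, 0.1201313, 0.0025174, 1.9182639)
updated quaternion q' = (-0.6947, 0.6738, 0.1789, -0.1773)
linear accel F/m = (6.4000, -2.8000, 6.2000)
new position p' = (-2.1440, -1.4080, -1.0640)
v + (F/m)dt = (-0.8440, -0.3120, -1.3520)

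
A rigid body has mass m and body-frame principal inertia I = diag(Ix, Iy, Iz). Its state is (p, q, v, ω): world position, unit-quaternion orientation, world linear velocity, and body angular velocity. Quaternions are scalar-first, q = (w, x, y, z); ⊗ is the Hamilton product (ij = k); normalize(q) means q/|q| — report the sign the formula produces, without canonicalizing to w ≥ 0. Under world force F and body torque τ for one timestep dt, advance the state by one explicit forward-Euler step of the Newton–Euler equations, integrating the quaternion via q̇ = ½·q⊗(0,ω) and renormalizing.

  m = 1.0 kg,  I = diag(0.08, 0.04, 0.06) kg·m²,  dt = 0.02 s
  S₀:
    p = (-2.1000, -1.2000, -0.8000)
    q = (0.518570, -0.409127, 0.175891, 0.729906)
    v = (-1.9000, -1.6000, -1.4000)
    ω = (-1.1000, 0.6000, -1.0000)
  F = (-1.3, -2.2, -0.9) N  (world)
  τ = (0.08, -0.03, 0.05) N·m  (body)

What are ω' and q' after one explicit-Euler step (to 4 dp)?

ω' = (-1.0770, 0.5740, -0.9921)
q' = (0.5202, -0.4209, 0.1669, 0.7241)

precession coupling ω×(Iω) = (-0.0120, 0.0220, 0.0264)
α = I⁻¹(τ − ω×Iω) = (1.1500, -1.3000, 0.3933)
new body rate ω' = (-1.0770, 0.5740, -0.9921)
q⊗(0,ω) = (0.1743317, -1.1842616, -0.9008816, -0.5705661)
q' = normalize(q + ½dt·q⊗(0,ω)) = (0.5202, -0.4209, 0.1669, 0.7241)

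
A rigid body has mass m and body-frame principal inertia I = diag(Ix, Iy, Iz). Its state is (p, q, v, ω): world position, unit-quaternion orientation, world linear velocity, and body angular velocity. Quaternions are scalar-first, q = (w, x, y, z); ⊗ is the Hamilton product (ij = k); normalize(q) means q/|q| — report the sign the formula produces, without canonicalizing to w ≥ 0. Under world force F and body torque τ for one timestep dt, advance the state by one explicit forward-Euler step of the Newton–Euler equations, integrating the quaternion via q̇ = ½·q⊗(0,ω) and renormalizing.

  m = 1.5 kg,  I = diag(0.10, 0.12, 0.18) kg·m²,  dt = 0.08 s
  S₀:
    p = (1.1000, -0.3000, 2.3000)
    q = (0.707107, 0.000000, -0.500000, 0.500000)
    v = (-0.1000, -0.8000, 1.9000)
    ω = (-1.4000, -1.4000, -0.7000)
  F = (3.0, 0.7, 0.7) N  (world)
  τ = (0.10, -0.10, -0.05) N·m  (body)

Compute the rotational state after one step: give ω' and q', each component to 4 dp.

ω' = (-1.3670, -1.4144, -0.7396)
q' = (0.6907, 0.0024, -0.5656, 0.4506)

precession coupling ω×(Iω) = (0.0588, -0.0784, 0.0392)
(τ − ω×Iω)/I = (0.4120, -0.1800, -0.4956)
ω' = ω + α·dt = (-1.3670, -1.4144, -0.7396)
q⊗(0,ω) = (-0.3500000, 0.0600502, -1.6899498, -1.1949749)
q + ½dt·q⊗(0,ω), renormalized = (0.6907, 0.0024, -0.5656, 0.4506)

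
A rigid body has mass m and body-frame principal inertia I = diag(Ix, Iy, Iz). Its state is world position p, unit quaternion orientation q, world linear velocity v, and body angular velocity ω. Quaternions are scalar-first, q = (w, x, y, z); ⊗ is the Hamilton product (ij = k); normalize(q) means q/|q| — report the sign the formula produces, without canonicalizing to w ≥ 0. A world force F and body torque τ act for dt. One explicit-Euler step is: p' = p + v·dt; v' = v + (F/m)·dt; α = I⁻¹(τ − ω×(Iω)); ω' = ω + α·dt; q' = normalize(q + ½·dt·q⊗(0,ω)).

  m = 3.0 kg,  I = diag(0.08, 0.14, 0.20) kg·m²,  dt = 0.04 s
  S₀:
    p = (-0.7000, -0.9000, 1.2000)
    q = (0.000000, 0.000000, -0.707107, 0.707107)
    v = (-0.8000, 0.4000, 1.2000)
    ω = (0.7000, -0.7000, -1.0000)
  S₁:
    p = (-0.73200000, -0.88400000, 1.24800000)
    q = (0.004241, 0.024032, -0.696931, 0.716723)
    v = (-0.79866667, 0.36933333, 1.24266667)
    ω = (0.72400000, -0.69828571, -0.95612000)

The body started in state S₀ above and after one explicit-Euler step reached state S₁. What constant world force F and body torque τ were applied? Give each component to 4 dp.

velocity change Δv = (0.00133333, -0.03066667, 0.04266667)
applied force F = (0.1000, -2.3000, 3.2000)
ω₁ − ω₀ = (0.02400000, 0.00171429, 0.04388000)
applied torque τ = (0.0900, 0.0900, 0.1900)

F = (0.1000, -2.3000, 3.2000)
τ = (0.0900, 0.0900, 0.1900)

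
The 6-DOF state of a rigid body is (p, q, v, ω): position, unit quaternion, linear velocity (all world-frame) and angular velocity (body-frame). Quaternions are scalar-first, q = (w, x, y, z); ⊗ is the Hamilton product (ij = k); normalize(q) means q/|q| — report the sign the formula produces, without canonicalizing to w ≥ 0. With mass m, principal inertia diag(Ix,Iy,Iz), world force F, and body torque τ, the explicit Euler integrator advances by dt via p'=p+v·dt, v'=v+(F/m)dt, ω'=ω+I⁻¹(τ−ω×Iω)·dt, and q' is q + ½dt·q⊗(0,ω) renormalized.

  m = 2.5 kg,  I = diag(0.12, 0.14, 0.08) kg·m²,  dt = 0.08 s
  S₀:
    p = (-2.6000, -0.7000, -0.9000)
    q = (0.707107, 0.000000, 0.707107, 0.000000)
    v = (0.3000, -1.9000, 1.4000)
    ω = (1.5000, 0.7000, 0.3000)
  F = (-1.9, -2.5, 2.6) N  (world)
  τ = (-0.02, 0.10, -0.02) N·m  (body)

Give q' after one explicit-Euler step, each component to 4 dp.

q⊗(0,ω) = (-0.4949749, 1.2727926, 0.4949749, -0.8485284)
q + ½dt·q⊗(0,ω), renormalized = (0.6858, 0.0508, 0.7253, -0.0339)

q' = (0.6858, 0.0508, 0.7253, -0.0339)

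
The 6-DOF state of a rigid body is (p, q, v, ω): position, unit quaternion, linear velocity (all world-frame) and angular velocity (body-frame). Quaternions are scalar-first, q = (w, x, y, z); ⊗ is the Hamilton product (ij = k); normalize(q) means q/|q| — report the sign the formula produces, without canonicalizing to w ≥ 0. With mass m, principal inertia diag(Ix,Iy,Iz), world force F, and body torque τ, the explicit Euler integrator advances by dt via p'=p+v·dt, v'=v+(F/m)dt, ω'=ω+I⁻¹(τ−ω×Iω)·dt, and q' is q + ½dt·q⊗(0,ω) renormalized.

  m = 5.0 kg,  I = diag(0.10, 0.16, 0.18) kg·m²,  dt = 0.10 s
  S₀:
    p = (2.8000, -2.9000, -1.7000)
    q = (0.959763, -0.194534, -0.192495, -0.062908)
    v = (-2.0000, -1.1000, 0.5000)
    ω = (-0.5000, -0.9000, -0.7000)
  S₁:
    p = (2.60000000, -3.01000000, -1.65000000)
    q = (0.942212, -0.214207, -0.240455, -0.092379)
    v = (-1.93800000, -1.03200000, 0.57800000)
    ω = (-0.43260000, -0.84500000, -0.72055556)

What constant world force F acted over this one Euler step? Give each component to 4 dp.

F = (3.1000, 3.4000, 3.9000)

velocity change Δv = (0.06200000, 0.06800000, 0.07800000)
m·(v₁−v₀)/dt = (3.1000, 3.4000, 3.9000)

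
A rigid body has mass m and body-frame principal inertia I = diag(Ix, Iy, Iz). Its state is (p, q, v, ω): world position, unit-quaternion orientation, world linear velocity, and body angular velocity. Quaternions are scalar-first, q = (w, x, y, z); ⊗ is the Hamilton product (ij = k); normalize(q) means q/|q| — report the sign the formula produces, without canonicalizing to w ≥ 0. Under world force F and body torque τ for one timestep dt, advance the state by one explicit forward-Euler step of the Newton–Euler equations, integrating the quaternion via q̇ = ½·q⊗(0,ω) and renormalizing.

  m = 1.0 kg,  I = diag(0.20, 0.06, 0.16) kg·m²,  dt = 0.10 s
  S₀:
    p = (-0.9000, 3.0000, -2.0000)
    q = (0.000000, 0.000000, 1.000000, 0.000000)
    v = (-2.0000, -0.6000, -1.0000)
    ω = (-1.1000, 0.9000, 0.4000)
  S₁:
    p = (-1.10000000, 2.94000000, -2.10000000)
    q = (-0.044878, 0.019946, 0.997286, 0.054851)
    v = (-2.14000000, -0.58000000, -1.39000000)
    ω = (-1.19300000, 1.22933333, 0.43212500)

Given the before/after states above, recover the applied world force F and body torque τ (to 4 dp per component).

F = (-1.4000, 0.2000, -3.9000)
τ = (-0.1500, 0.1800, 0.1900)

velocity change Δv = (-0.14000000, 0.02000000, -0.39000000)
applied force F = (-1.4000, 0.2000, -3.9000)
ω₁ − ω₀ = (-0.09300000, 0.32933333, 0.03212500)
gyro term ω₀×Iω₀ = (0.0360, -0.0176, 0.1386)
applied torque τ = (-0.1500, 0.1800, 0.1900)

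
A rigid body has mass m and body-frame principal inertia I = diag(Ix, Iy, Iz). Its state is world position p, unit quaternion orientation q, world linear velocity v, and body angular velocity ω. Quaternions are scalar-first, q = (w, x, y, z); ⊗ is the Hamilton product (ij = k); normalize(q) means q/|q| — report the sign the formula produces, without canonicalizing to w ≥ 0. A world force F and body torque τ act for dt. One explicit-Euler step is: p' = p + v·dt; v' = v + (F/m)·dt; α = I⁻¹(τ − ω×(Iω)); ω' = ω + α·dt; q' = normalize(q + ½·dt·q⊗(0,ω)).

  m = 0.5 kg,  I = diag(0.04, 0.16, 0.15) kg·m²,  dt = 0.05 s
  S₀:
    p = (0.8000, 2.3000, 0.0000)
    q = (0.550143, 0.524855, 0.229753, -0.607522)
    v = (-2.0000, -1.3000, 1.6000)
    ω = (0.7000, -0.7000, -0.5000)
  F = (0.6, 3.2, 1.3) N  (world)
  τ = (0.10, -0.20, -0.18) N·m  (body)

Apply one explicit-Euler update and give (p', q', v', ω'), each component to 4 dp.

linear accel F/m = (1.2000, 6.4000, 2.6000)
p' = p + v·dt = (0.7000, 2.2350, 0.0800)
v + (F/m)dt = (-1.9400, -0.9800, 1.7300)
ω×(Iω) gyroscopic = (-0.0035, 0.0385, -0.0588)
(τ − ω×Iω)/I = (2.5875, -1.4906, -0.8080)
ω' = ω + α·dt = (0.8294, -0.7745, -0.5404)
q⊗(0,ω) = (-0.5103324, -0.1550418, -0.5479380, -0.8032971)
q + ½dt·q⊗(0,ω), renormalized = (0.5372, 0.5208, 0.2160, -0.6274)

p' = (0.7000, 2.2350, 0.0800)
q' = (0.5372, 0.5208, 0.2160, -0.6274)
v' = (-1.9400, -0.9800, 1.7300)
ω' = (0.8294, -0.7745, -0.5404)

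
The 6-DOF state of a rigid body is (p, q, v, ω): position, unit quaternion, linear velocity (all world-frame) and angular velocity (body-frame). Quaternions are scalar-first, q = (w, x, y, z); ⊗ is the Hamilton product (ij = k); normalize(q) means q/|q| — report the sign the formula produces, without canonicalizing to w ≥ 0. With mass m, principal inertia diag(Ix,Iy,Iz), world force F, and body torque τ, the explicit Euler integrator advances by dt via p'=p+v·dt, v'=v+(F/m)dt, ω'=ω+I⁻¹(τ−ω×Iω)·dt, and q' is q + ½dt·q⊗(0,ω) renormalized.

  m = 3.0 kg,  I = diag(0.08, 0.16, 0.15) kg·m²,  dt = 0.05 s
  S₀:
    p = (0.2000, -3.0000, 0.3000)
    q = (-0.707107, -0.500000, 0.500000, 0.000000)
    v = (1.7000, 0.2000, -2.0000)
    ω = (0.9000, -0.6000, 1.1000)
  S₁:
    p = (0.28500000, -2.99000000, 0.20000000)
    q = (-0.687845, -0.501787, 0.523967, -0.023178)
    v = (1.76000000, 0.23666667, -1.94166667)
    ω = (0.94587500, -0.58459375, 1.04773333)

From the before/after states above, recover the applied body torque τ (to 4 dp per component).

rate change Δω = (0.04587500, 0.01540625, -0.05226667)
applied torque τ = (0.0800, -0.0200, -0.2000)

τ = (0.0800, -0.0200, -0.2000)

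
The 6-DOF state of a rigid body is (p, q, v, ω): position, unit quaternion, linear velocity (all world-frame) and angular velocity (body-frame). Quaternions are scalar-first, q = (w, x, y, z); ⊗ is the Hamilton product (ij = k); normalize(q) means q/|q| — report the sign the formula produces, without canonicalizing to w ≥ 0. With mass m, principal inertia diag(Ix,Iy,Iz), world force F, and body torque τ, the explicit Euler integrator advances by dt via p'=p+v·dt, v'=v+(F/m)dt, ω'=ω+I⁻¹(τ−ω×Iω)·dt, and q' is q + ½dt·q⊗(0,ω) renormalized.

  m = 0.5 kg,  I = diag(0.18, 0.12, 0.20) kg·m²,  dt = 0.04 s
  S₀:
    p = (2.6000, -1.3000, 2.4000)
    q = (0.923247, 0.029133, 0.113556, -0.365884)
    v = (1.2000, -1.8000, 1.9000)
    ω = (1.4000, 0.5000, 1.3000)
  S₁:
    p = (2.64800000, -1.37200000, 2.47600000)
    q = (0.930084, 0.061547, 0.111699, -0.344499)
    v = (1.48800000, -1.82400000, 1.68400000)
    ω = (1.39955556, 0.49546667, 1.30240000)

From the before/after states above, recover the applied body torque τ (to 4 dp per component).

τ = (0.0500, -0.0500, -0.0300)

rate change Δω = (-0.00044444, -0.00453333, 0.00240000)
precession coupling = (0.0520, -0.0364, -0.0420)
τ = I·(Δω/dt) + ω₀×(Iω₀) = (0.0500, -0.0500, -0.0300)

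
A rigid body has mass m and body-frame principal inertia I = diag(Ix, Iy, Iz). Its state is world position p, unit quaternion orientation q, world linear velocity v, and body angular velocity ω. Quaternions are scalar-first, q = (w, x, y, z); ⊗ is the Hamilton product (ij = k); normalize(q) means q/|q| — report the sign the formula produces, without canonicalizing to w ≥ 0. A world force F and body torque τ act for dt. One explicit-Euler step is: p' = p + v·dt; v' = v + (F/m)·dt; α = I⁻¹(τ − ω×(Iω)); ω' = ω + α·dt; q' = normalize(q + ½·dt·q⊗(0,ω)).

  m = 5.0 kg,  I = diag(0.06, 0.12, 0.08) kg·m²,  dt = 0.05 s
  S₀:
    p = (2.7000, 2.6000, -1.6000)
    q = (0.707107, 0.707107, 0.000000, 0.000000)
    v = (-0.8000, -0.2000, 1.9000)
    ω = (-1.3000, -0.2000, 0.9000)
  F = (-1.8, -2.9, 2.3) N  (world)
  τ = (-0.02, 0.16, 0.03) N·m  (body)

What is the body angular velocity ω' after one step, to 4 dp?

ω' = (-1.3227, -0.1431, 0.9090)

α = I⁻¹(τ − ω×Iω) = (-0.4533, 1.1383, 0.1800)
ω + α·dt = (-1.3227, -0.1431, 0.9090)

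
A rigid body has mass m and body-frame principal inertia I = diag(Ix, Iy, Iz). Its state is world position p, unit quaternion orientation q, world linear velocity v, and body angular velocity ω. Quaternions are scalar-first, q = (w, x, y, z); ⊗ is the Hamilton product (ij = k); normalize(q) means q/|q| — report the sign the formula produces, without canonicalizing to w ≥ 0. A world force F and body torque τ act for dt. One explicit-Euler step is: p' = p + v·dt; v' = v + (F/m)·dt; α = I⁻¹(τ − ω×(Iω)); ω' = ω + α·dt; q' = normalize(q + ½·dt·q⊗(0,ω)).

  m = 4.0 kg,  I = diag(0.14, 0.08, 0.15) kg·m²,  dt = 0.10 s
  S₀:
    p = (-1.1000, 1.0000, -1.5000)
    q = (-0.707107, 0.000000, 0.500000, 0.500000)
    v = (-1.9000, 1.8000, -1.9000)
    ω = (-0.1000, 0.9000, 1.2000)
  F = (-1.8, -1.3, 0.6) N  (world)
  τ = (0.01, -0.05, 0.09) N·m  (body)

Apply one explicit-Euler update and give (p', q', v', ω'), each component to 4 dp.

linear accel F/m = (-0.4500, -0.3250, 0.1500)
new position p' = (-1.2900, 1.1800, -1.6900)
new velocity v' = (-1.9450, 1.7675, -1.8850)
α = I⁻¹(τ − ω×Iω) = (-0.4686, -0.6400, 0.5640)
ω + α·dt = (-0.1469, 0.8360, 1.2564)
2q̇ = q⊗(0,ω) = (-1.0500000, 0.2207107, -0.6863963, -0.7985284)
q' = normalize(q + ½dt·q⊗(0,ω)) = (-0.7575, 0.0110, 0.4644, 0.4588)

p' = (-1.2900, 1.1800, -1.6900)
q' = (-0.7575, 0.0110, 0.4644, 0.4588)
v' = (-1.9450, 1.7675, -1.8850)
ω' = (-0.1469, 0.8360, 1.2564)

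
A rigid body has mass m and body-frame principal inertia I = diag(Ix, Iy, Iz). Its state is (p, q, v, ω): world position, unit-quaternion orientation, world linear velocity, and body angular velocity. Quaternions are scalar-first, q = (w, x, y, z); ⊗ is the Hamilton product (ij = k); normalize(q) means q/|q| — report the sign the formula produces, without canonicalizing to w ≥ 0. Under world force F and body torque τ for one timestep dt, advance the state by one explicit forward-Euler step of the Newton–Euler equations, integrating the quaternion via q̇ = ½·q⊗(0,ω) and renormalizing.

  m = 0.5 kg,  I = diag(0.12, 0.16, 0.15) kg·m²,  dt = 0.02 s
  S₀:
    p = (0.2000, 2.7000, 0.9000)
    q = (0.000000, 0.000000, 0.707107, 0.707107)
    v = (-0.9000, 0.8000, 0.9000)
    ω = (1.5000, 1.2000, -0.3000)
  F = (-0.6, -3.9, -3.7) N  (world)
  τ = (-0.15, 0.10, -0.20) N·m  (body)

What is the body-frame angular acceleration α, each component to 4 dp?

precession coupling ω×(Iω) = (0.0036, 0.0135, 0.0720)
angular accel α = (-1.2800, 0.5406, -1.8133)

α = (-1.2800, 0.5406, -1.8133)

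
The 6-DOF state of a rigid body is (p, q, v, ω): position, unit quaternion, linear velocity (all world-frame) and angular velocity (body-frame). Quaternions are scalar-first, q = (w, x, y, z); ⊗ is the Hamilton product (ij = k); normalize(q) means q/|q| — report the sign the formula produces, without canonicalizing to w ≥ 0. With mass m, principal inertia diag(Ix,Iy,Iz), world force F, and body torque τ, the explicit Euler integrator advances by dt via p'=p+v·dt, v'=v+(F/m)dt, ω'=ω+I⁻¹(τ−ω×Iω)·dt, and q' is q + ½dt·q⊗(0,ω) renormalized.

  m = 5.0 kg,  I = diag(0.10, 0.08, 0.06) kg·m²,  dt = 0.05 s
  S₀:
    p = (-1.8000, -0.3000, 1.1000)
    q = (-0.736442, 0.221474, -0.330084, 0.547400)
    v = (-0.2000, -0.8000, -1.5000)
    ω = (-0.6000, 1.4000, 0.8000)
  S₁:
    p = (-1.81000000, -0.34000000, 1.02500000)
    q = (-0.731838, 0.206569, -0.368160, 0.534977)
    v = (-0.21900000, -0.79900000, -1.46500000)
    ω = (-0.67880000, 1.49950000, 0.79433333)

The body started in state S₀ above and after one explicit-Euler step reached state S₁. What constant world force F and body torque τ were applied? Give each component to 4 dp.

F = (-1.9000, 0.1000, 3.5000)
τ = (-0.1800, 0.1400, 0.0100)

velocity change Δv = (-0.01900000, 0.00100000, 0.03500000)
m·(v₁−v₀)/dt = (-1.9000, 0.1000, 3.5000)
rate change Δω = (-0.07880000, 0.09950000, -0.00566667)
precession coupling = (-0.0224, -0.0192, 0.0168)
applied torque τ = (-0.1800, 0.1400, 0.0100)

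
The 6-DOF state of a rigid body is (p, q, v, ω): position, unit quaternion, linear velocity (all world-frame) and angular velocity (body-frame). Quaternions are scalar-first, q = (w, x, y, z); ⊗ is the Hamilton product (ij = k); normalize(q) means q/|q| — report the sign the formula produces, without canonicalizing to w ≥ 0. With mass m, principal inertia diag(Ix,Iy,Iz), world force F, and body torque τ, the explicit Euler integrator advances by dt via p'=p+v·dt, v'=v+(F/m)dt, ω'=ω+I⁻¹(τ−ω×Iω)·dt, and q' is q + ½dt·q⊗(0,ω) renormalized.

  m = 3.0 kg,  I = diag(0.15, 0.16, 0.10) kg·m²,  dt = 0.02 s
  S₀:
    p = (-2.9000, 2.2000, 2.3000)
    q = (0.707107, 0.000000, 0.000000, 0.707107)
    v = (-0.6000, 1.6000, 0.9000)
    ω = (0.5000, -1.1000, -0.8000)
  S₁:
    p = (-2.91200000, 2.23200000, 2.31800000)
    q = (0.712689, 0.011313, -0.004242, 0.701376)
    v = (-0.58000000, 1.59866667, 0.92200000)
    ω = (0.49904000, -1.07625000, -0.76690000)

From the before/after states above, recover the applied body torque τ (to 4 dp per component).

Δω = ω₁−ω₀ = (-0.00096000, 0.02375000, 0.03310000)
gyro term ω₀×Iω₀ = (-0.0528, -0.0200, -0.0055)
I·α + gyro = (-0.0600, 0.1700, 0.1600)

τ = (-0.0600, 0.1700, 0.1600)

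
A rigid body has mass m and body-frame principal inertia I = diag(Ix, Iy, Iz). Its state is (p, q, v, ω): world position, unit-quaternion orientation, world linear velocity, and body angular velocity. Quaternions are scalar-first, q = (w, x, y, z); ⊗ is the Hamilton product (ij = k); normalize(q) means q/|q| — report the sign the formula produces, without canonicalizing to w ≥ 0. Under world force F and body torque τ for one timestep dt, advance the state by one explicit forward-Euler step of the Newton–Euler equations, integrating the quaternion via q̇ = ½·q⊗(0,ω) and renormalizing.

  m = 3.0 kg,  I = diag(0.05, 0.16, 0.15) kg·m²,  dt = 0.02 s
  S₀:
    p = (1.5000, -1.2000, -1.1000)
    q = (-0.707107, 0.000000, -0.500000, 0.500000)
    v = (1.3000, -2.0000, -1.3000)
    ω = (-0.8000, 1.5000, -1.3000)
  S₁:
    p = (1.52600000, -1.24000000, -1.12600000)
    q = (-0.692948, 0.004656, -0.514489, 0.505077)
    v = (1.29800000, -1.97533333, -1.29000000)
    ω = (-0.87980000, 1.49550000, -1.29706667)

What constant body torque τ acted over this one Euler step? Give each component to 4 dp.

ω₁ − ω₀ = (-0.07980000, -0.00450000, 0.00293333)
gyro term ω₀×Iω₀ = (0.0195, -0.1040, -0.1320)
applied torque τ = (-0.1800, -0.1400, -0.1100)

τ = (-0.1800, -0.1400, -0.1100)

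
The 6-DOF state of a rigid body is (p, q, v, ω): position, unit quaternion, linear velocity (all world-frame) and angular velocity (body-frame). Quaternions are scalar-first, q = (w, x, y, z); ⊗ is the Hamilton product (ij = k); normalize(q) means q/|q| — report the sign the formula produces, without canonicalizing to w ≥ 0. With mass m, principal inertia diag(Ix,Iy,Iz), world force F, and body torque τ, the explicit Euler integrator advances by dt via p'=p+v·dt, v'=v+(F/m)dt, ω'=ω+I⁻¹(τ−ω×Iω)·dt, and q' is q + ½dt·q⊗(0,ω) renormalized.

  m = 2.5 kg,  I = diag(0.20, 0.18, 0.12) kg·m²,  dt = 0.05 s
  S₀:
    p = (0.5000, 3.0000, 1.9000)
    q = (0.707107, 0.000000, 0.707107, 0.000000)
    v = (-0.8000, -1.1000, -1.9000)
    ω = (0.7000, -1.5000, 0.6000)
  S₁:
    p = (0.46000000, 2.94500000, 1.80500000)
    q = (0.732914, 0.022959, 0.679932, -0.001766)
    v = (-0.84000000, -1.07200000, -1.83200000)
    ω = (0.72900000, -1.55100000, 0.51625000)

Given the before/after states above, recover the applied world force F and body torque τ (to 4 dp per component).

F = (-2.0000, 1.4000, 3.4000)
τ = (0.1700, -0.1500, -0.1800)

Δv = v₁−v₀ = (-0.04000000, 0.02800000, 0.06800000)
m·(v₁−v₀)/dt = (-2.0000, 1.4000, 3.4000)
rate change Δω = (0.02900000, -0.05100000, -0.08375000)
I·α + gyro = (0.1700, -0.1500, -0.1800)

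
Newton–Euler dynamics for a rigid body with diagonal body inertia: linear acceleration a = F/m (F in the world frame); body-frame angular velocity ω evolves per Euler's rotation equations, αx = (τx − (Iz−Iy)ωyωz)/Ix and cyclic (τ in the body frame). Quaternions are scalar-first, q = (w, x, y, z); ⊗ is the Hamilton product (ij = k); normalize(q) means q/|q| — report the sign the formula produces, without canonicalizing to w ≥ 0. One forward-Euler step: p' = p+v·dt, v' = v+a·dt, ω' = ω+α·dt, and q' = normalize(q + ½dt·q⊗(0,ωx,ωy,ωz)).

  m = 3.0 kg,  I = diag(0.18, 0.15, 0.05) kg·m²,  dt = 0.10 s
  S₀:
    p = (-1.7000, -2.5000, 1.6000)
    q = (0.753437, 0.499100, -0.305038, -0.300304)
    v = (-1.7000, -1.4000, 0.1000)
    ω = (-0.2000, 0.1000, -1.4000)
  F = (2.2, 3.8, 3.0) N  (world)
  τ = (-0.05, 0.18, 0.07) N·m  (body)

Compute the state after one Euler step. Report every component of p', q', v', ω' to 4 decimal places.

p' = (-1.8700, -2.6400, 1.6100)
q' = (0.7371, 0.5131, -0.2627, -0.3527)
v' = (-1.6267, -1.2733, 0.2000)
ω' = (-0.2356, 0.1957, -1.2612)

ω×(Iω) gyroscopic = (0.0140, 0.0364, 0.0006)
α = I⁻¹(τ − ω×Iω) = (-0.3556, 0.9573, 1.3880)
ω' = ω + α·dt = (-0.2356, 0.1957, -1.2612)
q⊗(0,ω) = (-0.2901018, 0.3063962, 0.8341445, -1.0659094)
updated quaternion q' = (0.7371, 0.5131, -0.2627, -0.3527)
p + v·dt = (-1.8700, -2.6400, 1.6100)
new velocity v' = (-1.6267, -1.2733, 0.2000)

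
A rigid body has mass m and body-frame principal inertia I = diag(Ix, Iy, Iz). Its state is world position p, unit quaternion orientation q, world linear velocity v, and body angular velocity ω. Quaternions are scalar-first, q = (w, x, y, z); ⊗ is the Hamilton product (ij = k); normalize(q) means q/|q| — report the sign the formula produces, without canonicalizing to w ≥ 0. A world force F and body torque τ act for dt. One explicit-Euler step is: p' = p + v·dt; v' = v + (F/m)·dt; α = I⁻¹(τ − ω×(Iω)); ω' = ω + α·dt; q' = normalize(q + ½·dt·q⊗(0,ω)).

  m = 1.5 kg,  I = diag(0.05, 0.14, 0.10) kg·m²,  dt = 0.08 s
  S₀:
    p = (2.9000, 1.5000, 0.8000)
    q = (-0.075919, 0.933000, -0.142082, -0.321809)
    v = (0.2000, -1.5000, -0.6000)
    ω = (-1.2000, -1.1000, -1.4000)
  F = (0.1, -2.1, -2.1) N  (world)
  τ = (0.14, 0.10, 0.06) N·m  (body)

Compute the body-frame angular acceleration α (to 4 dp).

α = (4.0320, 1.3143, -0.5880)

gyro term ω×Iω = (-0.0616, -0.0840, 0.1188)
angular accel α = (4.0320, 1.3143, -0.5880)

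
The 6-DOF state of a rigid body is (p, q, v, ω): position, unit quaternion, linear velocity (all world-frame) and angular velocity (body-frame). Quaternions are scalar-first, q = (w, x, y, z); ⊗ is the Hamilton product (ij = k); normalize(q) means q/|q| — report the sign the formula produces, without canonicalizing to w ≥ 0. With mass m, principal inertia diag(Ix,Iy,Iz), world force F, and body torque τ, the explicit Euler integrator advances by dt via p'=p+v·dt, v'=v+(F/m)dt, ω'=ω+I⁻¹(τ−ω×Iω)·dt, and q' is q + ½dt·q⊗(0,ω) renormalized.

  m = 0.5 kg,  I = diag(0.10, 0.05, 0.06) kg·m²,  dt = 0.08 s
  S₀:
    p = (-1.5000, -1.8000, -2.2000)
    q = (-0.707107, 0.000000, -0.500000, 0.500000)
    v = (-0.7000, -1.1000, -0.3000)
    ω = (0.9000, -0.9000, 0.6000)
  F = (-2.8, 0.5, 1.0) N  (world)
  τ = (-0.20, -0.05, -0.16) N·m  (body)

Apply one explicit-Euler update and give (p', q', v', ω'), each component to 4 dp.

p' = (-1.5560, -1.8880, -2.2240)
q' = (-0.7359, -0.0194, -0.4558, 0.5002)
v' = (-1.1480, -1.0200, -0.1400)
ω' = (0.7443, -1.0146, 0.3327)

precession coupling ω×(Iω) = (-0.0054, 0.0216, 0.0405)
(τ − ω×Iω)/I = (-1.9460, -1.4320, -3.3417)
new body rate ω' = (0.7443, -1.0146, 0.3327)
2q̇ = q⊗(0,ω) = (-0.7500000, -0.4863963, 1.0863963, 0.0257358)
q + ½dt·q⊗(0,ω), renormalized = (-0.7359, -0.0194, -0.4558, 0.5002)
linear accel F/m = (-5.6000, 1.0000, 2.0000)
p + v·dt = (-1.5560, -1.8880, -2.2240)
v + (F/m)dt = (-1.1480, -1.0200, -0.1400)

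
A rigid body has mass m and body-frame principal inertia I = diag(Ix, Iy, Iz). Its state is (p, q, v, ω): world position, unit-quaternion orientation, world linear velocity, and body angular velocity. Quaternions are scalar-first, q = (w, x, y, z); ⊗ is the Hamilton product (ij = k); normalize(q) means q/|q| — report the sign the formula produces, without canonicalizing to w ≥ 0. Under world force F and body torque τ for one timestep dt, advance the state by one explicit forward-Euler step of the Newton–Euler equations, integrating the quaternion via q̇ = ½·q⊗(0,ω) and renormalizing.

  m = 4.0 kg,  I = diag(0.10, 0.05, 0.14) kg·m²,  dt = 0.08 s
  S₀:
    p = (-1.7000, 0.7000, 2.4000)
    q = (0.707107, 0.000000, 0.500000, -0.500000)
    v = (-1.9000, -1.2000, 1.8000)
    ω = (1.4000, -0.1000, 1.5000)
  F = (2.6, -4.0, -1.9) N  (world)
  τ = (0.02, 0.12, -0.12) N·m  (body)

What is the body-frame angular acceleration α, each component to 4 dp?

precession coupling ω×(Iω) = (-0.0135, -0.0840, 0.0070)
angular accel α = (0.3350, 4.0800, -0.9071)

α = (0.3350, 4.0800, -0.9071)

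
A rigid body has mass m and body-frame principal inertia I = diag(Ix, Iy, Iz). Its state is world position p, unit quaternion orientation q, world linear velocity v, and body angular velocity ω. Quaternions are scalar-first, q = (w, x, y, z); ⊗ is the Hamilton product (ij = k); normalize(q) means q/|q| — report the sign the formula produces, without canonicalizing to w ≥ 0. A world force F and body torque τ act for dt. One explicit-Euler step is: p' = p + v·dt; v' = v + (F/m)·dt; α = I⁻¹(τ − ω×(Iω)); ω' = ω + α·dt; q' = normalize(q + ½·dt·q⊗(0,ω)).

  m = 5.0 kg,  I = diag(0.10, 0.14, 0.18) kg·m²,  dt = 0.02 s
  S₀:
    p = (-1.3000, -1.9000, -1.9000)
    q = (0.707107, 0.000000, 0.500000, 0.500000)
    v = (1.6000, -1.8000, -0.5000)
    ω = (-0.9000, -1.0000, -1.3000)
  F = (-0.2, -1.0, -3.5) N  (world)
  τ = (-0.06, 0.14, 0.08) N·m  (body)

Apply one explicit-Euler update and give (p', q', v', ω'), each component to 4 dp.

new position p' = (-1.2680, -1.9360, -1.9100)
v + (F/m)dt = (1.5992, -1.8040, -0.5140)
angular accel α = (-1.1200, 1.6686, 0.2444)
ω' = ω + α·dt = (-0.9224, -0.9666, -1.2951)
q⊗(0,ω) = (1.1500000, -0.7863963, -1.1571070, -0.4692391)
updated quaternion q' = (0.7185, -0.0079, 0.4883, 0.4952)

p' = (-1.2680, -1.9360, -1.9100)
q' = (0.7185, -0.0079, 0.4883, 0.4952)
v' = (1.5992, -1.8040, -0.5140)
ω' = (-0.9224, -0.9666, -1.2951)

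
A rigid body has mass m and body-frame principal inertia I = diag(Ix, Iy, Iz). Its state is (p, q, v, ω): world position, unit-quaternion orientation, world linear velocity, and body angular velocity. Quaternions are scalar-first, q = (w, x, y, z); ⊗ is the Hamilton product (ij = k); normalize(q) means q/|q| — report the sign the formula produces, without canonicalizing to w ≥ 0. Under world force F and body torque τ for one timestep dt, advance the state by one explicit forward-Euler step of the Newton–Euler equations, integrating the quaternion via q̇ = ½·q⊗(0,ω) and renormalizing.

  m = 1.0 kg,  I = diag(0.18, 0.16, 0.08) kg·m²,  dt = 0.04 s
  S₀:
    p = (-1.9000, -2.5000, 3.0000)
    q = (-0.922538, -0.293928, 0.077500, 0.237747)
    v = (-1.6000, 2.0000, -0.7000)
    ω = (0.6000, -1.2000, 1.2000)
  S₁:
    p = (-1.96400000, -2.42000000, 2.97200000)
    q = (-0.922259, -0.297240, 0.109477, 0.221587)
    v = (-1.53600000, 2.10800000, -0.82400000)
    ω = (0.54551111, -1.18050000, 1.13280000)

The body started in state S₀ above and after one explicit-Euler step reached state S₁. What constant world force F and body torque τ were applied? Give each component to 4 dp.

Δv = v₁−v₀ = (0.06400000, 0.10800000, -0.12400000)
applied force F = (1.6000, 2.7000, -3.1000)
Δω = ω₁−ω₀ = (-0.05448889, 0.01950000, -0.06720000)
gyro term ω₀×Iω₀ = (0.1152, 0.0720, 0.0144)
I·α + gyro = (-0.1300, 0.1500, -0.1200)

F = (1.6000, 2.7000, -3.1000)
τ = (-0.1300, 0.1500, -0.1200)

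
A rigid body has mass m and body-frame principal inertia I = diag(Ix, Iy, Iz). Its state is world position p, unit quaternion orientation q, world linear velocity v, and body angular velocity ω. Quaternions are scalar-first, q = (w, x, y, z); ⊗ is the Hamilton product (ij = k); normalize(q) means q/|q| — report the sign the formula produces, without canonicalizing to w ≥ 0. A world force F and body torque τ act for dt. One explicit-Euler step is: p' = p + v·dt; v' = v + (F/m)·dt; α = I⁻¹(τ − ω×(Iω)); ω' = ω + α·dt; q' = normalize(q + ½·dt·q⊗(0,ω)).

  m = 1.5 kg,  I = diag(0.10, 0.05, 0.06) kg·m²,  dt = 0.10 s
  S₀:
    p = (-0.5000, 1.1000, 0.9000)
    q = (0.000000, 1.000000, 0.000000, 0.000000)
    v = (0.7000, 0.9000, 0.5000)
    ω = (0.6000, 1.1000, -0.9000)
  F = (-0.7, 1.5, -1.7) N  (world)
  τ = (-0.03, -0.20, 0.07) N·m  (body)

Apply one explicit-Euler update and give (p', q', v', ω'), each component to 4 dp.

p' = (-0.4300, 1.1900, 0.9500)
q' = (-0.0299, 0.9970, 0.0449, 0.0548)
v' = (0.6533, 1.0000, 0.3867)
ω' = (0.5799, 0.7432, -0.7283)

p' = p + v·dt = (-0.4300, 1.1900, 0.9500)
v' = v + a·dt = (0.6533, 1.0000, 0.3867)
precession coupling ω×(Iω) = (-0.0099, -0.0216, -0.0330)
α = I⁻¹(τ − ω×Iω) = (-0.2010, -3.5680, 1.7167)
ω + α·dt = (0.5799, 0.7432, -0.7283)
q⊗(0,ω) = (-0.6000000, 0.0000000, 0.9000000, 1.1000000)
q' = normalize(q + ½dt·q⊗(0,ω)) = (-0.0299, 0.9970, 0.0449, 0.0548)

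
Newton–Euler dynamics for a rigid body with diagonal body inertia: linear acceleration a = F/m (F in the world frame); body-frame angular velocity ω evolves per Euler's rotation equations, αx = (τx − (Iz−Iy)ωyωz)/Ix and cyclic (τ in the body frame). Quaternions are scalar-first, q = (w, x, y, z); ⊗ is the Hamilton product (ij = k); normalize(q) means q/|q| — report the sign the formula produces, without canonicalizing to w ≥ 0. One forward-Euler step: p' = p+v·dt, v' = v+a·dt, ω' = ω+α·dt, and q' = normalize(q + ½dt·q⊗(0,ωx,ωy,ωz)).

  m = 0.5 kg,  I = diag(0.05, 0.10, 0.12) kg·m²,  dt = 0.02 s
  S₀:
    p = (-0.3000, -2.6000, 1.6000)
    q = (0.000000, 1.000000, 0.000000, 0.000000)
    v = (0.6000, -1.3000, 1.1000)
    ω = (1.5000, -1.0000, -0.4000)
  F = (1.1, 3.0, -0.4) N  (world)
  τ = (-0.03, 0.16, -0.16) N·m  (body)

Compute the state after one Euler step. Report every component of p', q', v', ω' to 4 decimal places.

p' = (-0.2880, -2.6260, 1.6220)
q' = (-0.0150, 0.9998, 0.0040, -0.0100)
v' = (0.6440, -1.1800, 1.0840)
ω' = (1.4848, -0.9764, -0.4142)

angular accel α = (-0.7600, 1.1800, -0.7083)
new body rate ω' = (1.4848, -0.9764, -0.4142)
q⊗(0,ω) = (-1.5000000, 0.0000000, 0.4000000, -1.0000000)
q + ½dt·q⊗(0,ω), renormalized = (-0.0150, 0.9998, 0.0040, -0.0100)
linear accel F/m = (2.2000, 6.0000, -0.8000)
p' = p + v·dt = (-0.2880, -2.6260, 1.6220)
v' = v + a·dt = (0.6440, -1.1800, 1.0840)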